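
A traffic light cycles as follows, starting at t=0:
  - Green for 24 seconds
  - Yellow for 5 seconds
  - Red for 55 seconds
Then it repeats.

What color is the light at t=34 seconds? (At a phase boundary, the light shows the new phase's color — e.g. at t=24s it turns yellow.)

Cycle length = 24 + 5 + 55 = 84s
t = 34, phase_t = 34 mod 84 = 34
34 >= 29 → RED

Answer: red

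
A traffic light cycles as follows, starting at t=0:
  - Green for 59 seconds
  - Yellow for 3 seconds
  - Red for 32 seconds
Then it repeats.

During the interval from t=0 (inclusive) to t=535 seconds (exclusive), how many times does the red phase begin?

Cycle = 59+3+32 = 94s
red phase starts at t = k*94 + 62 for k=0,1,2,...
Need k*94+62 < 535 → k < 5.032
k ∈ {0, ..., 5} → 6 starts

Answer: 6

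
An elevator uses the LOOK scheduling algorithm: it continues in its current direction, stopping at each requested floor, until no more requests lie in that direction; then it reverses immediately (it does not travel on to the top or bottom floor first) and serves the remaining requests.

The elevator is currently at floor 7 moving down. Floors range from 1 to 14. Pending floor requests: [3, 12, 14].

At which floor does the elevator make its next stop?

Answer: 3

Derivation:
Current floor: 7, direction: down
Requests above: [12, 14]
Requests below: [3]
Moving down and requests lie below → nearest below is max([3]) = 3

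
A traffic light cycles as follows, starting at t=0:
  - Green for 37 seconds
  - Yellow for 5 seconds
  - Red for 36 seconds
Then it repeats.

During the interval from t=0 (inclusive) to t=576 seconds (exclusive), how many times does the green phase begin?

Answer: 8

Derivation:
Cycle = 37+5+36 = 78s
green phase starts at t = k*78 + 0 for k=0,1,2,...
Need k*78+0 < 576 → k < 7.385
k ∈ {0, ..., 7} → 8 starts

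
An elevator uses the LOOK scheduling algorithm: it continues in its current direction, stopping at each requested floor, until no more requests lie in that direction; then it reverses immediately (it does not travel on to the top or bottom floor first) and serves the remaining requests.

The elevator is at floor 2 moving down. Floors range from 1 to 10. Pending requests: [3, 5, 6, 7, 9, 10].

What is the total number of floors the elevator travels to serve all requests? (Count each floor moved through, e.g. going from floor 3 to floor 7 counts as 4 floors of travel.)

Answer: 8

Derivation:
Start at floor 2 moving down, LOOK stop order: [3, 5, 6, 7, 9, 10]
  2 → 3: |3-2| = 1, total = 1
  3 → 5: |5-3| = 2, total = 3
  5 → 6: |6-5| = 1, total = 4
  6 → 7: |7-6| = 1, total = 5
  7 → 9: |9-7| = 2, total = 7
  9 → 10: |10-9| = 1, total = 8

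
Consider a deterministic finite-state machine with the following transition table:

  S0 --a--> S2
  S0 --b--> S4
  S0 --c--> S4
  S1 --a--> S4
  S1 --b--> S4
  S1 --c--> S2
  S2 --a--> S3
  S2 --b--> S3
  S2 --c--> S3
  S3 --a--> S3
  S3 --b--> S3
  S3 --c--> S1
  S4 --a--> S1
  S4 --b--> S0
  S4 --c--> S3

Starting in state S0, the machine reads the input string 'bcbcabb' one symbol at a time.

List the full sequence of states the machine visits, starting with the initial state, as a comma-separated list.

Answer: S0, S4, S3, S3, S1, S4, S0, S4

Derivation:
Start: S0
  read 'b': S0 --b--> S4
  read 'c': S4 --c--> S3
  read 'b': S3 --b--> S3
  read 'c': S3 --c--> S1
  read 'a': S1 --a--> S4
  read 'b': S4 --b--> S0
  read 'b': S0 --b--> S4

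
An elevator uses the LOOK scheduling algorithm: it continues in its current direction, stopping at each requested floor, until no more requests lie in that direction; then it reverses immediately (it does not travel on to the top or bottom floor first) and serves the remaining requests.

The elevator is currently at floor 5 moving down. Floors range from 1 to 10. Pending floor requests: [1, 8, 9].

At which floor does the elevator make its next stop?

Current floor: 5, direction: down
Requests above: [8, 9]
Requests below: [1]
Moving down and requests lie below → nearest below is max([1]) = 1

Answer: 1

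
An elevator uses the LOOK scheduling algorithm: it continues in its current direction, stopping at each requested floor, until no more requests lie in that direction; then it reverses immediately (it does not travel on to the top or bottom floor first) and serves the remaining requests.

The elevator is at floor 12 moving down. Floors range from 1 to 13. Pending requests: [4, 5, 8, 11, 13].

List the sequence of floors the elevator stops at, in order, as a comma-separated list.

Answer: 11, 8, 5, 4, 13

Derivation:
Current: 12, moving DOWN
Serve below first (descending): [11, 8, 5, 4]
Then reverse, serve above (ascending): [13]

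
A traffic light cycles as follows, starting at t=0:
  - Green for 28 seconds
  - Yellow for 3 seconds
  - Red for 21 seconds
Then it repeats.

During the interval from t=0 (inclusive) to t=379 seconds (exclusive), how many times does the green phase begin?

Answer: 8

Derivation:
Cycle = 28+3+21 = 52s
green phase starts at t = k*52 + 0 for k=0,1,2,...
Need k*52+0 < 379 → k < 7.288
k ∈ {0, ..., 7} → 8 starts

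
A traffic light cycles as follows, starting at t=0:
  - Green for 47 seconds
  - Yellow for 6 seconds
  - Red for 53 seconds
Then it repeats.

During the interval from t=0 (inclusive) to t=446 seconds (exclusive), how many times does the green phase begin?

Cycle = 47+6+53 = 106s
green phase starts at t = k*106 + 0 for k=0,1,2,...
Need k*106+0 < 446 → k < 4.208
k ∈ {0, ..., 4} → 5 starts

Answer: 5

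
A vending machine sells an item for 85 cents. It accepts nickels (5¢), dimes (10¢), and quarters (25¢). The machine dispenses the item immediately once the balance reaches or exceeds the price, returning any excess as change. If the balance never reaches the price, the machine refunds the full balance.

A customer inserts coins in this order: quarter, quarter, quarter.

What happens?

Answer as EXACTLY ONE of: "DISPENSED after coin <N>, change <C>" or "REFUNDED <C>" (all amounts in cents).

Answer: REFUNDED 75

Derivation:
Price: 85¢
Coin 1 (quarter, 25¢): balance = 25¢
Coin 2 (quarter, 25¢): balance = 50¢
Coin 3 (quarter, 25¢): balance = 75¢
All coins inserted, balance 75¢ < price 85¢ → REFUND 75¢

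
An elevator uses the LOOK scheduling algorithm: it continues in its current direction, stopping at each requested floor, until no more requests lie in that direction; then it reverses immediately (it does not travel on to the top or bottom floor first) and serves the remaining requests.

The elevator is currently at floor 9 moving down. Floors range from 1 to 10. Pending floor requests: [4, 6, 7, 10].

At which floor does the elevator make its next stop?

Answer: 7

Derivation:
Current floor: 9, direction: down
Requests above: [10]
Requests below: [4, 6, 7]
Moving down and requests lie below → nearest below is max([4, 6, 7]) = 7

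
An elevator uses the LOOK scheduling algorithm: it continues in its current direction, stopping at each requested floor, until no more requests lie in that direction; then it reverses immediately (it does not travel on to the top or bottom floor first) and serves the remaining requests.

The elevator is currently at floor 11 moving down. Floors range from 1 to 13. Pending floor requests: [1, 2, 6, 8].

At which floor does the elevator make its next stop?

Answer: 8

Derivation:
Current floor: 11, direction: down
Requests above: []
Requests below: [1, 2, 6, 8]
Moving down and requests lie below → nearest below is max([1, 2, 6, 8]) = 8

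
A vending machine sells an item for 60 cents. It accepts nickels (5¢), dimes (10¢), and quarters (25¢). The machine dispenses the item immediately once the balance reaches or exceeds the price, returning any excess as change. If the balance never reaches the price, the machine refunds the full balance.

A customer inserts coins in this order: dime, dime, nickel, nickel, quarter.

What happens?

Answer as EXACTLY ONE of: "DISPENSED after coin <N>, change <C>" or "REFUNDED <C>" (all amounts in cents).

Answer: REFUNDED 55

Derivation:
Price: 60¢
Coin 1 (dime, 10¢): balance = 10¢
Coin 2 (dime, 10¢): balance = 20¢
Coin 3 (nickel, 5¢): balance = 25¢
Coin 4 (nickel, 5¢): balance = 30¢
Coin 5 (quarter, 25¢): balance = 55¢
All coins inserted, balance 55¢ < price 60¢ → REFUND 55¢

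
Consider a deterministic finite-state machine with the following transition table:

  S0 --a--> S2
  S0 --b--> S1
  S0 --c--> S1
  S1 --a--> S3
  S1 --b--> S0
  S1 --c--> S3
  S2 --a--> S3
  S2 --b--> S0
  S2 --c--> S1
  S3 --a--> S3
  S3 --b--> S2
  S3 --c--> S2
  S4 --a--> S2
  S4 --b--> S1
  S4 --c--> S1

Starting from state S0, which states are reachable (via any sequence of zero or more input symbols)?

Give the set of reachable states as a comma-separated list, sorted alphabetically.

Answer: S0, S1, S2, S3

Derivation:
BFS from S0:
  visit S0: S0--a-->S2 (new), S0--b-->S1 (new), S0--c-->S1 (seen)
  visit S2: S2--a-->S3 (new), S2--b-->S0 (seen), S2--c-->S1 (seen)
  visit S1: S1--a-->S3 (seen), S1--b-->S0 (seen), S1--c-->S3 (seen)
  visit S3: S3--a-->S3 (seen), S3--b-->S2 (seen), S3--c-->S2 (seen)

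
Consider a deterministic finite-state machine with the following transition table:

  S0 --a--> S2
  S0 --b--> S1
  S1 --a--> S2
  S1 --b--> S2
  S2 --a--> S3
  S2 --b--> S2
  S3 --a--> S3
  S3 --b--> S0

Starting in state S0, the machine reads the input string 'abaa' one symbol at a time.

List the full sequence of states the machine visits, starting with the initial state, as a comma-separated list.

Answer: S0, S2, S2, S3, S3

Derivation:
Start: S0
  read 'a': S0 --a--> S2
  read 'b': S2 --b--> S2
  read 'a': S2 --a--> S3
  read 'a': S3 --a--> S3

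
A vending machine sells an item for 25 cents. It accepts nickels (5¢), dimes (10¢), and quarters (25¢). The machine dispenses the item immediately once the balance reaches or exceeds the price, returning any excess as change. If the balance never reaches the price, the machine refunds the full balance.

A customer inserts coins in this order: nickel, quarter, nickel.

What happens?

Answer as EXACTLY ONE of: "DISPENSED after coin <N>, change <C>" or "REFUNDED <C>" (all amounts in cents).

Answer: DISPENSED after coin 2, change 5

Derivation:
Price: 25¢
Coin 1 (nickel, 5¢): balance = 5¢
Coin 2 (quarter, 25¢): balance = 30¢
  → balance >= price → DISPENSE, change = 30 - 25 = 5¢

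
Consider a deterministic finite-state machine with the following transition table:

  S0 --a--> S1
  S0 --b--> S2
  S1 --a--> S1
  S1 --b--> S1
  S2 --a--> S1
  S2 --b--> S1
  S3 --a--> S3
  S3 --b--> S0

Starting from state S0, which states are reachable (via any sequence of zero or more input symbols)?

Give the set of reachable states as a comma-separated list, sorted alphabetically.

Answer: S0, S1, S2

Derivation:
BFS from S0:
  visit S0: S0--a-->S1 (new), S0--b-->S2 (new)
  visit S1: S1--a-->S1 (seen), S1--b-->S1 (seen)
  visit S2: S2--a-->S1 (seen), S2--b-->S1 (seen)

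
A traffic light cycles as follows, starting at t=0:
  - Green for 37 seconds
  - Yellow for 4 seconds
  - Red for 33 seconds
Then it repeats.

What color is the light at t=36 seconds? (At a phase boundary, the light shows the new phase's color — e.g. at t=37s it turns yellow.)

Cycle length = 37 + 4 + 33 = 74s
t = 36, phase_t = 36 mod 74 = 36
36 < 37 (green end) → GREEN

Answer: green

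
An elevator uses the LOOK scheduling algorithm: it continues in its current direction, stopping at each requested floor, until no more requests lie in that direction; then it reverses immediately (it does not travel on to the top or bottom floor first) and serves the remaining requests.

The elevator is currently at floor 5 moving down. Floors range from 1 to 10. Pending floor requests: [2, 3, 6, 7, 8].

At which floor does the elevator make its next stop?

Answer: 3

Derivation:
Current floor: 5, direction: down
Requests above: [6, 7, 8]
Requests below: [2, 3]
Moving down and requests lie below → nearest below is max([2, 3]) = 3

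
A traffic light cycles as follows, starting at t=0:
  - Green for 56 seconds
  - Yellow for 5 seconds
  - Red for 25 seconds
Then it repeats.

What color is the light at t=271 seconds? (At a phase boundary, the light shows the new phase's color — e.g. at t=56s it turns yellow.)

Cycle length = 56 + 5 + 25 = 86s
t = 271, phase_t = 271 mod 86 = 13
13 < 56 (green end) → GREEN

Answer: green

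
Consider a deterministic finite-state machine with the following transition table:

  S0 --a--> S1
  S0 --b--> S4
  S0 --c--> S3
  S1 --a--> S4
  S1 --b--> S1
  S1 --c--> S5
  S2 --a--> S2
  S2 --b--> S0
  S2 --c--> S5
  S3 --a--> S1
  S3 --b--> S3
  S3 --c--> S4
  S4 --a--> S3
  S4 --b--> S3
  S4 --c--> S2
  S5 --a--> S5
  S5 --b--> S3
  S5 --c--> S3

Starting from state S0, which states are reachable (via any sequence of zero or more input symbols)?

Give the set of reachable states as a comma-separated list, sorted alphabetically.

BFS from S0:
  visit S0: S0--a-->S1 (new), S0--b-->S4 (new), S0--c-->S3 (new)
  visit S1: S1--a-->S4 (seen), S1--b-->S1 (seen), S1--c-->S5 (new)
  visit S4: S4--a-->S3 (seen), S4--b-->S3 (seen), S4--c-->S2 (new)
  visit S3: S3--a-->S1 (seen), S3--b-->S3 (seen), S3--c-->S4 (seen)
  visit S5: S5--a-->S5 (seen), S5--b-->S3 (seen), S5--c-->S3 (seen)
  visit S2: S2--a-->S2 (seen), S2--b-->S0 (seen), S2--c-->S5 (seen)

Answer: S0, S1, S2, S3, S4, S5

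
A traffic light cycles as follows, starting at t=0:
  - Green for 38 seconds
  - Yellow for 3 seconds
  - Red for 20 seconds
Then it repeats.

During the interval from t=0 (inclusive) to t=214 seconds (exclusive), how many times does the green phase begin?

Cycle = 38+3+20 = 61s
green phase starts at t = k*61 + 0 for k=0,1,2,...
Need k*61+0 < 214 → k < 3.508
k ∈ {0, ..., 3} → 4 starts

Answer: 4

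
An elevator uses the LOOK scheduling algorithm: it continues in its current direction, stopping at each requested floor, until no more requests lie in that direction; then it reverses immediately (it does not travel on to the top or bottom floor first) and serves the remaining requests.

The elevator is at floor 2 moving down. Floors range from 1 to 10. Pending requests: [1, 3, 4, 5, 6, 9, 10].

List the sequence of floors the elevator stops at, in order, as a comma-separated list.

Current: 2, moving DOWN
Serve below first (descending): [1]
Then reverse, serve above (ascending): [3, 4, 5, 6, 9, 10]

Answer: 1, 3, 4, 5, 6, 9, 10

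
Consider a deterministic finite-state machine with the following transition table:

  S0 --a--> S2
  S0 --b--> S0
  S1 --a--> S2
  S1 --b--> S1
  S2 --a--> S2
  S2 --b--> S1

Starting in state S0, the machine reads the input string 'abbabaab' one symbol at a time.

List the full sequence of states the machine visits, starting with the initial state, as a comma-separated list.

Start: S0
  read 'a': S0 --a--> S2
  read 'b': S2 --b--> S1
  read 'b': S1 --b--> S1
  read 'a': S1 --a--> S2
  read 'b': S2 --b--> S1
  read 'a': S1 --a--> S2
  read 'a': S2 --a--> S2
  read 'b': S2 --b--> S1

Answer: S0, S2, S1, S1, S2, S1, S2, S2, S1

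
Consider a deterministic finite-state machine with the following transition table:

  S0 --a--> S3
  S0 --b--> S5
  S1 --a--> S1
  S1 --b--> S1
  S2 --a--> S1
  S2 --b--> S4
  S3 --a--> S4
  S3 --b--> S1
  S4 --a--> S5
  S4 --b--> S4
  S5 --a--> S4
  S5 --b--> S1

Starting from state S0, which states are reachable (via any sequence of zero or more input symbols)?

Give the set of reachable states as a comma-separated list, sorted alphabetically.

BFS from S0:
  visit S0: S0--a-->S3 (new), S0--b-->S5 (new)
  visit S3: S3--a-->S4 (new), S3--b-->S1 (new)
  visit S5: S5--a-->S4 (seen), S5--b-->S1 (seen)
  visit S4: S4--a-->S5 (seen), S4--b-->S4 (seen)
  visit S1: S1--a-->S1 (seen), S1--b-->S1 (seen)

Answer: S0, S1, S3, S4, S5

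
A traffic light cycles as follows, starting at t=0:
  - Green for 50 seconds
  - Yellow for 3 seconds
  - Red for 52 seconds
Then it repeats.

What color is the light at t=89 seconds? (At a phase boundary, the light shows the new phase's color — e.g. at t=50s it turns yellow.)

Answer: red

Derivation:
Cycle length = 50 + 3 + 52 = 105s
t = 89, phase_t = 89 mod 105 = 89
89 >= 53 → RED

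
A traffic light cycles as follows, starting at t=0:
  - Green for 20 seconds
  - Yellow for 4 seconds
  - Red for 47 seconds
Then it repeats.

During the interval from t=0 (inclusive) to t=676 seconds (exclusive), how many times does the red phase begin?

Cycle = 20+4+47 = 71s
red phase starts at t = k*71 + 24 for k=0,1,2,...
Need k*71+24 < 676 → k < 9.183
k ∈ {0, ..., 9} → 10 starts

Answer: 10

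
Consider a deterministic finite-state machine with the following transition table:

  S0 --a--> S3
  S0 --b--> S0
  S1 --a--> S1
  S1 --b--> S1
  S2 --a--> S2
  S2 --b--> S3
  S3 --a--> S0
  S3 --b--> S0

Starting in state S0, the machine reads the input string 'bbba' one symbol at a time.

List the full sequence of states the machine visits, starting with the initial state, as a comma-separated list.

Answer: S0, S0, S0, S0, S3

Derivation:
Start: S0
  read 'b': S0 --b--> S0
  read 'b': S0 --b--> S0
  read 'b': S0 --b--> S0
  read 'a': S0 --a--> S3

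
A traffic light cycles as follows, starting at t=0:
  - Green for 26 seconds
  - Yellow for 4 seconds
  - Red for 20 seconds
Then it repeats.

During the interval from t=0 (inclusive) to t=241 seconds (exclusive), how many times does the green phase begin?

Cycle = 26+4+20 = 50s
green phase starts at t = k*50 + 0 for k=0,1,2,...
Need k*50+0 < 241 → k < 4.820
k ∈ {0, ..., 4} → 5 starts

Answer: 5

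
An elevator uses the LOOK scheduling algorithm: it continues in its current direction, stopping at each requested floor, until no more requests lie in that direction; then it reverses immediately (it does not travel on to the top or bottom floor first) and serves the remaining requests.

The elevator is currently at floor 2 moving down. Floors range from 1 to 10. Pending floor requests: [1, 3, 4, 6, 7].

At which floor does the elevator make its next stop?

Current floor: 2, direction: down
Requests above: [3, 4, 6, 7]
Requests below: [1]
Moving down and requests lie below → nearest below is max([1]) = 1

Answer: 1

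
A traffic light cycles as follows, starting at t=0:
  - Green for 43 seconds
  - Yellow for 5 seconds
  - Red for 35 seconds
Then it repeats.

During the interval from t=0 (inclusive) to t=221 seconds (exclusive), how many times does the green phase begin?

Cycle = 43+5+35 = 83s
green phase starts at t = k*83 + 0 for k=0,1,2,...
Need k*83+0 < 221 → k < 2.663
k ∈ {0, ..., 2} → 3 starts

Answer: 3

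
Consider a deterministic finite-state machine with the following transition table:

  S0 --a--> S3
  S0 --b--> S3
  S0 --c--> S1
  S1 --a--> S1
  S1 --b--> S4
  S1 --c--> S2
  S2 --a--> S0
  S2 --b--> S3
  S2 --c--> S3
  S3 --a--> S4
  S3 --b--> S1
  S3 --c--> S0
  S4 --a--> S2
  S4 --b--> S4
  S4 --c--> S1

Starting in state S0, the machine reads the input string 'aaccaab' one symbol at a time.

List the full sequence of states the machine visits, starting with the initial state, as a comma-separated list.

Answer: S0, S3, S4, S1, S2, S0, S3, S1

Derivation:
Start: S0
  read 'a': S0 --a--> S3
  read 'a': S3 --a--> S4
  read 'c': S4 --c--> S1
  read 'c': S1 --c--> S2
  read 'a': S2 --a--> S0
  read 'a': S0 --a--> S3
  read 'b': S3 --b--> S1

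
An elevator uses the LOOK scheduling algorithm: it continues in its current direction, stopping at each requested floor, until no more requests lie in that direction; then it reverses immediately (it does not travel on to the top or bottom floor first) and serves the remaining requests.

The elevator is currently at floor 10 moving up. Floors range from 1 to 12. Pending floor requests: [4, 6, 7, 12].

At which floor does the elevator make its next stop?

Answer: 12

Derivation:
Current floor: 10, direction: up
Requests above: [12]
Requests below: [4, 6, 7]
Moving up and requests lie above → nearest above is min([12]) = 12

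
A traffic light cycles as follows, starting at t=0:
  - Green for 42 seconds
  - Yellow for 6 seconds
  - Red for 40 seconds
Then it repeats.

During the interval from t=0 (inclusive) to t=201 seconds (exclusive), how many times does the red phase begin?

Answer: 2

Derivation:
Cycle = 42+6+40 = 88s
red phase starts at t = k*88 + 48 for k=0,1,2,...
Need k*88+48 < 201 → k < 1.739
k ∈ {0, ..., 1} → 2 starts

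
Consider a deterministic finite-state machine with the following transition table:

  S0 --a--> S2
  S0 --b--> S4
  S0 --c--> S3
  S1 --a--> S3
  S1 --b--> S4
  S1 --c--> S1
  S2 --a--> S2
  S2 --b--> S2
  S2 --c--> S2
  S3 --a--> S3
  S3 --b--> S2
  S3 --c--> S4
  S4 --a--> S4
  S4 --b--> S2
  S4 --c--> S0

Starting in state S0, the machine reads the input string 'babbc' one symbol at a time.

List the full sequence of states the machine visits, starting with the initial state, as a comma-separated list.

Start: S0
  read 'b': S0 --b--> S4
  read 'a': S4 --a--> S4
  read 'b': S4 --b--> S2
  read 'b': S2 --b--> S2
  read 'c': S2 --c--> S2

Answer: S0, S4, S4, S2, S2, S2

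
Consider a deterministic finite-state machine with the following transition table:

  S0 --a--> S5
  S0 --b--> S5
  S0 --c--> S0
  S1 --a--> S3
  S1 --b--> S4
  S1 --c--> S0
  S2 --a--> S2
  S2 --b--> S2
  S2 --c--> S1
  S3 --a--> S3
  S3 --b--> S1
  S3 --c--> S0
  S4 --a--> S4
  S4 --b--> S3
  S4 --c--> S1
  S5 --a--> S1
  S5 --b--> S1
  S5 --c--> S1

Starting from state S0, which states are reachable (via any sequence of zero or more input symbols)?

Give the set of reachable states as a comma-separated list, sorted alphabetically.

BFS from S0:
  visit S0: S0--a-->S5 (new), S0--b-->S5 (seen), S0--c-->S0 (seen)
  visit S5: S5--a-->S1 (new), S5--b-->S1 (seen), S5--c-->S1 (seen)
  visit S1: S1--a-->S3 (new), S1--b-->S4 (new), S1--c-->S0 (seen)
  visit S3: S3--a-->S3 (seen), S3--b-->S1 (seen), S3--c-->S0 (seen)
  visit S4: S4--a-->S4 (seen), S4--b-->S3 (seen), S4--c-->S1 (seen)

Answer: S0, S1, S3, S4, S5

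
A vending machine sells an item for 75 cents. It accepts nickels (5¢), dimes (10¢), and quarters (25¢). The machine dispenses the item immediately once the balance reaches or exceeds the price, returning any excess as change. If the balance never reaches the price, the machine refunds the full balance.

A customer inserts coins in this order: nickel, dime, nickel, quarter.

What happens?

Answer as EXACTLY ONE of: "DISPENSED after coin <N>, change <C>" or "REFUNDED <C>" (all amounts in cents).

Answer: REFUNDED 45

Derivation:
Price: 75¢
Coin 1 (nickel, 5¢): balance = 5¢
Coin 2 (dime, 10¢): balance = 15¢
Coin 3 (nickel, 5¢): balance = 20¢
Coin 4 (quarter, 25¢): balance = 45¢
All coins inserted, balance 45¢ < price 75¢ → REFUND 45¢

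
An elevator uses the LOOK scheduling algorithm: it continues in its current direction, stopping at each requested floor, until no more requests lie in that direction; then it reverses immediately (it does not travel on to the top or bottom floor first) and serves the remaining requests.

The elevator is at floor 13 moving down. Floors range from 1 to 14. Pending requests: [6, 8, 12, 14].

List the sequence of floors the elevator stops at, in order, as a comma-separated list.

Current: 13, moving DOWN
Serve below first (descending): [12, 8, 6]
Then reverse, serve above (ascending): [14]

Answer: 12, 8, 6, 14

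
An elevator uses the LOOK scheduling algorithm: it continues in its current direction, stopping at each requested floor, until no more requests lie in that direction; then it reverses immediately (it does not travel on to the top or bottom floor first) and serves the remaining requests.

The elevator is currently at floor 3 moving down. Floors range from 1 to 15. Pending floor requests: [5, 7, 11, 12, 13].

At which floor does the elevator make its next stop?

Current floor: 3, direction: down
Requests above: [5, 7, 11, 12, 13]
Requests below: []
Moving down but no requests below → reverse; nearest above is min([5, 7, 11, 12, 13]) = 5

Answer: 5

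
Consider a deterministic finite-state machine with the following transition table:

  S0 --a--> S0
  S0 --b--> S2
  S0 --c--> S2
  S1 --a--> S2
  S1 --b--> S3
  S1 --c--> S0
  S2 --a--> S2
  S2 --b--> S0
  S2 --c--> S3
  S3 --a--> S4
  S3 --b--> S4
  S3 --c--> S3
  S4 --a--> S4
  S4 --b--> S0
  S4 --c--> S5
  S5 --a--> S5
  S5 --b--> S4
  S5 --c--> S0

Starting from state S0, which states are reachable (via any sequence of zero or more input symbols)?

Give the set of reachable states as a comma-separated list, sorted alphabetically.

BFS from S0:
  visit S0: S0--a-->S0 (seen), S0--b-->S2 (new), S0--c-->S2 (seen)
  visit S2: S2--a-->S2 (seen), S2--b-->S0 (seen), S2--c-->S3 (new)
  visit S3: S3--a-->S4 (new), S3--b-->S4 (seen), S3--c-->S3 (seen)
  visit S4: S4--a-->S4 (seen), S4--b-->S0 (seen), S4--c-->S5 (new)
  visit S5: S5--a-->S5 (seen), S5--b-->S4 (seen), S5--c-->S0 (seen)

Answer: S0, S2, S3, S4, S5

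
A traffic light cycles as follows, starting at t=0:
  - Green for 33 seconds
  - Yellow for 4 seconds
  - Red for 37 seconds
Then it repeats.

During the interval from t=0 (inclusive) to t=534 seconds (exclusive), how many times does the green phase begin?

Cycle = 33+4+37 = 74s
green phase starts at t = k*74 + 0 for k=0,1,2,...
Need k*74+0 < 534 → k < 7.216
k ∈ {0, ..., 7} → 8 starts

Answer: 8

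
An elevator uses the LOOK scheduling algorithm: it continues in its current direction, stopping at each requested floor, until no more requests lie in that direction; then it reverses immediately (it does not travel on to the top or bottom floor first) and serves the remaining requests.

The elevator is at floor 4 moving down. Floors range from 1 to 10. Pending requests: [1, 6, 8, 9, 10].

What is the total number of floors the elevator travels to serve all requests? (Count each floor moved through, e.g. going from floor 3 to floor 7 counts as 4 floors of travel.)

Start at floor 4 moving down, LOOK stop order: [1, 6, 8, 9, 10]
  4 → 1: |1-4| = 3, total = 3
  1 → 6: |6-1| = 5, total = 8
  6 → 8: |8-6| = 2, total = 10
  8 → 9: |9-8| = 1, total = 11
  9 → 10: |10-9| = 1, total = 12

Answer: 12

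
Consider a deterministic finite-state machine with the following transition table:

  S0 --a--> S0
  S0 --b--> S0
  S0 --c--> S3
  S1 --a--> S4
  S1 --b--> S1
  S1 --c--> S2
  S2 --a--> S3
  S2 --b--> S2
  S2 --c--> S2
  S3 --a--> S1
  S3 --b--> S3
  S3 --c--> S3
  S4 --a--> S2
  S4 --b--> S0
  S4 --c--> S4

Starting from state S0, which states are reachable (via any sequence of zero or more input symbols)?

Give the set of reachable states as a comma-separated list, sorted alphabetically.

BFS from S0:
  visit S0: S0--a-->S0 (seen), S0--b-->S0 (seen), S0--c-->S3 (new)
  visit S3: S3--a-->S1 (new), S3--b-->S3 (seen), S3--c-->S3 (seen)
  visit S1: S1--a-->S4 (new), S1--b-->S1 (seen), S1--c-->S2 (new)
  visit S4: S4--a-->S2 (seen), S4--b-->S0 (seen), S4--c-->S4 (seen)
  visit S2: S2--a-->S3 (seen), S2--b-->S2 (seen), S2--c-->S2 (seen)

Answer: S0, S1, S2, S3, S4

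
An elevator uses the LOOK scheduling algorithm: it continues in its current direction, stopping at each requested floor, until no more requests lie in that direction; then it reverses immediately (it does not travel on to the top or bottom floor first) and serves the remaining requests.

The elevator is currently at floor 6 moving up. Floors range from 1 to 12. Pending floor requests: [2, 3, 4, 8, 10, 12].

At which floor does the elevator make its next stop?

Current floor: 6, direction: up
Requests above: [8, 10, 12]
Requests below: [2, 3, 4]
Moving up and requests lie above → nearest above is min([8, 10, 12]) = 8

Answer: 8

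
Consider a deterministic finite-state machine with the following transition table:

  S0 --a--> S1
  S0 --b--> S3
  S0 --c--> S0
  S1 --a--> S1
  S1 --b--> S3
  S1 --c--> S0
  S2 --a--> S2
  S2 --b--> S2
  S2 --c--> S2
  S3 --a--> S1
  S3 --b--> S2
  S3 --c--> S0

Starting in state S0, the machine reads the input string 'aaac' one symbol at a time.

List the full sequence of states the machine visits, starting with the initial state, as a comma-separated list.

Answer: S0, S1, S1, S1, S0

Derivation:
Start: S0
  read 'a': S0 --a--> S1
  read 'a': S1 --a--> S1
  read 'a': S1 --a--> S1
  read 'c': S1 --c--> S0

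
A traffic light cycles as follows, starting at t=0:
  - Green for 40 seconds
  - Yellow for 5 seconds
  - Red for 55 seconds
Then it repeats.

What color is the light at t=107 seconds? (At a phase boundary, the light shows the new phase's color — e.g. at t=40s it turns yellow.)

Cycle length = 40 + 5 + 55 = 100s
t = 107, phase_t = 107 mod 100 = 7
7 < 40 (green end) → GREEN

Answer: green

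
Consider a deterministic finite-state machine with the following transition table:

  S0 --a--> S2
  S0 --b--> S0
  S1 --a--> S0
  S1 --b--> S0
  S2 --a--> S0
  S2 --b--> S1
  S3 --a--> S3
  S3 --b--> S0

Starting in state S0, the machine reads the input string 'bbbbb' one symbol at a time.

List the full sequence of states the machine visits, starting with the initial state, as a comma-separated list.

Answer: S0, S0, S0, S0, S0, S0

Derivation:
Start: S0
  read 'b': S0 --b--> S0
  read 'b': S0 --b--> S0
  read 'b': S0 --b--> S0
  read 'b': S0 --b--> S0
  read 'b': S0 --b--> S0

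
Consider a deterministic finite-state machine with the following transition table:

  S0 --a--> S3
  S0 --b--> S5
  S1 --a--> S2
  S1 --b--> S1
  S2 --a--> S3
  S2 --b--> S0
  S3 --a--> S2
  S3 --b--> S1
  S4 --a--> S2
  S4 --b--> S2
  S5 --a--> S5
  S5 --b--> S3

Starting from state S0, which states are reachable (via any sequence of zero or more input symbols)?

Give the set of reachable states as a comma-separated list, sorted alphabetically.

Answer: S0, S1, S2, S3, S5

Derivation:
BFS from S0:
  visit S0: S0--a-->S3 (new), S0--b-->S5 (new)
  visit S3: S3--a-->S2 (new), S3--b-->S1 (new)
  visit S5: S5--a-->S5 (seen), S5--b-->S3 (seen)
  visit S2: S2--a-->S3 (seen), S2--b-->S0 (seen)
  visit S1: S1--a-->S2 (seen), S1--b-->S1 (seen)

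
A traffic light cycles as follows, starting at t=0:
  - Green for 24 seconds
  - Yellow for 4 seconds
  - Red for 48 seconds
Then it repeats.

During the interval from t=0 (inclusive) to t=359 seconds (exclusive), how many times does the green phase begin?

Cycle = 24+4+48 = 76s
green phase starts at t = k*76 + 0 for k=0,1,2,...
Need k*76+0 < 359 → k < 4.724
k ∈ {0, ..., 4} → 5 starts

Answer: 5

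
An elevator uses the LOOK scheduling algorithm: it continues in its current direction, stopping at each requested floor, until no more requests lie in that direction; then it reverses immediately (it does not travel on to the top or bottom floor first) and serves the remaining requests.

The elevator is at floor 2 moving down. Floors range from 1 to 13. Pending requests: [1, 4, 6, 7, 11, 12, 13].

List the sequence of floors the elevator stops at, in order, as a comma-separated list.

Answer: 1, 4, 6, 7, 11, 12, 13

Derivation:
Current: 2, moving DOWN
Serve below first (descending): [1]
Then reverse, serve above (ascending): [4, 6, 7, 11, 12, 13]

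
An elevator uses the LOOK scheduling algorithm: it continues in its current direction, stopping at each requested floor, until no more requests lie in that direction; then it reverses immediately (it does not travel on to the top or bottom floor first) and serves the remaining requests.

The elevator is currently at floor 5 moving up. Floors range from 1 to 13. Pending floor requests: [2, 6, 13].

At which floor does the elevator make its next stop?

Current floor: 5, direction: up
Requests above: [6, 13]
Requests below: [2]
Moving up and requests lie above → nearest above is min([6, 13]) = 6

Answer: 6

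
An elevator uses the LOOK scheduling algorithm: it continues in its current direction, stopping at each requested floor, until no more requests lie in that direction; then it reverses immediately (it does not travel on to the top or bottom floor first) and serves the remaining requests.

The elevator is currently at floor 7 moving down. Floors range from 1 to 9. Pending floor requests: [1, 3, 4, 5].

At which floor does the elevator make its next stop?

Answer: 5

Derivation:
Current floor: 7, direction: down
Requests above: []
Requests below: [1, 3, 4, 5]
Moving down and requests lie below → nearest below is max([1, 3, 4, 5]) = 5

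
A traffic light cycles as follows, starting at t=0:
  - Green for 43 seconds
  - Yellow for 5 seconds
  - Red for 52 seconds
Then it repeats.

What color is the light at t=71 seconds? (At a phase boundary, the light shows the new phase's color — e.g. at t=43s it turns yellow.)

Cycle length = 43 + 5 + 52 = 100s
t = 71, phase_t = 71 mod 100 = 71
71 >= 48 → RED

Answer: red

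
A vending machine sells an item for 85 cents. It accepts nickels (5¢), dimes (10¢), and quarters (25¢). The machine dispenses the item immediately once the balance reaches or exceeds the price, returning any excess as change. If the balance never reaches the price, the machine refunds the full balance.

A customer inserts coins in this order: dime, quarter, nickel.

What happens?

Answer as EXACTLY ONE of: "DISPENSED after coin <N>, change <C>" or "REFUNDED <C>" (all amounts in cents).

Price: 85¢
Coin 1 (dime, 10¢): balance = 10¢
Coin 2 (quarter, 25¢): balance = 35¢
Coin 3 (nickel, 5¢): balance = 40¢
All coins inserted, balance 40¢ < price 85¢ → REFUND 40¢

Answer: REFUNDED 40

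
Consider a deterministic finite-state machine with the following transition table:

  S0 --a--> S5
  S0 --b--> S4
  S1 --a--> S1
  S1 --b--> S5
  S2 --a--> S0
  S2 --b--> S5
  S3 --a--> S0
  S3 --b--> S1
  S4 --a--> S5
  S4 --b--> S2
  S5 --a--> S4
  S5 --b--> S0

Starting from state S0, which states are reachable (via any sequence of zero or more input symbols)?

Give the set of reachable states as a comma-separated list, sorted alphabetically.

Answer: S0, S2, S4, S5

Derivation:
BFS from S0:
  visit S0: S0--a-->S5 (new), S0--b-->S4 (new)
  visit S5: S5--a-->S4 (seen), S5--b-->S0 (seen)
  visit S4: S4--a-->S5 (seen), S4--b-->S2 (new)
  visit S2: S2--a-->S0 (seen), S2--b-->S5 (seen)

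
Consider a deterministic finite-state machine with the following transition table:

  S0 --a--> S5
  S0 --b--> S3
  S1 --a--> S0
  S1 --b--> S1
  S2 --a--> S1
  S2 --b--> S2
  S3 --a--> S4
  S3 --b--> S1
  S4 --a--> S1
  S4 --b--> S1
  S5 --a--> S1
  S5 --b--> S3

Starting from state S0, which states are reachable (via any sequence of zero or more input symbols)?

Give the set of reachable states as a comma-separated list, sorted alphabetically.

BFS from S0:
  visit S0: S0--a-->S5 (new), S0--b-->S3 (new)
  visit S5: S5--a-->S1 (new), S5--b-->S3 (seen)
  visit S3: S3--a-->S4 (new), S3--b-->S1 (seen)
  visit S1: S1--a-->S0 (seen), S1--b-->S1 (seen)
  visit S4: S4--a-->S1 (seen), S4--b-->S1 (seen)

Answer: S0, S1, S3, S4, S5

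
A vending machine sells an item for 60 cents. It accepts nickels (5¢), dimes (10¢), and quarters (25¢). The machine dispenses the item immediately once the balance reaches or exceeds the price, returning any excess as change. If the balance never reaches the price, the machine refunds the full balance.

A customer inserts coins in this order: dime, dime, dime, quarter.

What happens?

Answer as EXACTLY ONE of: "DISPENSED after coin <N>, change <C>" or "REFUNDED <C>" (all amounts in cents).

Answer: REFUNDED 55

Derivation:
Price: 60¢
Coin 1 (dime, 10¢): balance = 10¢
Coin 2 (dime, 10¢): balance = 20¢
Coin 3 (dime, 10¢): balance = 30¢
Coin 4 (quarter, 25¢): balance = 55¢
All coins inserted, balance 55¢ < price 60¢ → REFUND 55¢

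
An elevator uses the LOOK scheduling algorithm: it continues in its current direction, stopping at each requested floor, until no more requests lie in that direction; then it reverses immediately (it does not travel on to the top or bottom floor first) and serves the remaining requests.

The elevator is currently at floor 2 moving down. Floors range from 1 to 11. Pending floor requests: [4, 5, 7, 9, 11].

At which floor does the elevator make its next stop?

Answer: 4

Derivation:
Current floor: 2, direction: down
Requests above: [4, 5, 7, 9, 11]
Requests below: []
Moving down but no requests below → reverse; nearest above is min([4, 5, 7, 9, 11]) = 4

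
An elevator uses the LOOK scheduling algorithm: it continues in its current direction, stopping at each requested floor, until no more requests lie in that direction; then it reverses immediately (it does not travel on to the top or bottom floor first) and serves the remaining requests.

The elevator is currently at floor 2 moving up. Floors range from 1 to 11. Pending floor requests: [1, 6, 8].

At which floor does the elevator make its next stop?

Answer: 6

Derivation:
Current floor: 2, direction: up
Requests above: [6, 8]
Requests below: [1]
Moving up and requests lie above → nearest above is min([6, 8]) = 6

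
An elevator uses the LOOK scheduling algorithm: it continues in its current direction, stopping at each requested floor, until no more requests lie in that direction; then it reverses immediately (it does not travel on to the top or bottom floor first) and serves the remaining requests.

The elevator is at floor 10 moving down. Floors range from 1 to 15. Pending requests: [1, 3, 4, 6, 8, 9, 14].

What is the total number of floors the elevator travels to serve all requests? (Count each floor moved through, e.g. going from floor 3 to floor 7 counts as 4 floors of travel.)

Start at floor 10 moving down, LOOK stop order: [9, 8, 6, 4, 3, 1, 14]
  10 → 9: |9-10| = 1, total = 1
  9 → 8: |8-9| = 1, total = 2
  8 → 6: |6-8| = 2, total = 4
  6 → 4: |4-6| = 2, total = 6
  4 → 3: |3-4| = 1, total = 7
  3 → 1: |1-3| = 2, total = 9
  1 → 14: |14-1| = 13, total = 22

Answer: 22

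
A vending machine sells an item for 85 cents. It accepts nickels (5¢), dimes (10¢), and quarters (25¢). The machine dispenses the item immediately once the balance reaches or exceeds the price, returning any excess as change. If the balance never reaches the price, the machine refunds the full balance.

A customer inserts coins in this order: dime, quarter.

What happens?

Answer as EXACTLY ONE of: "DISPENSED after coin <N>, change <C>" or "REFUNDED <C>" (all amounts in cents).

Price: 85¢
Coin 1 (dime, 10¢): balance = 10¢
Coin 2 (quarter, 25¢): balance = 35¢
All coins inserted, balance 35¢ < price 85¢ → REFUND 35¢

Answer: REFUNDED 35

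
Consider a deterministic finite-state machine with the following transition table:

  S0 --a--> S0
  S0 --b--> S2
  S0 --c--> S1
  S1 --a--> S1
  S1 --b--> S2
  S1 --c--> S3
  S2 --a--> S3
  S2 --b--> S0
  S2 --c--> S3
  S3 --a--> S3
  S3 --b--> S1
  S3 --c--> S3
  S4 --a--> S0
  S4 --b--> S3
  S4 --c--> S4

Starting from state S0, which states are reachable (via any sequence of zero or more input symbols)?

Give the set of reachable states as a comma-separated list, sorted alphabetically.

Answer: S0, S1, S2, S3

Derivation:
BFS from S0:
  visit S0: S0--a-->S0 (seen), S0--b-->S2 (new), S0--c-->S1 (new)
  visit S2: S2--a-->S3 (new), S2--b-->S0 (seen), S2--c-->S3 (seen)
  visit S1: S1--a-->S1 (seen), S1--b-->S2 (seen), S1--c-->S3 (seen)
  visit S3: S3--a-->S3 (seen), S3--b-->S1 (seen), S3--c-->S3 (seen)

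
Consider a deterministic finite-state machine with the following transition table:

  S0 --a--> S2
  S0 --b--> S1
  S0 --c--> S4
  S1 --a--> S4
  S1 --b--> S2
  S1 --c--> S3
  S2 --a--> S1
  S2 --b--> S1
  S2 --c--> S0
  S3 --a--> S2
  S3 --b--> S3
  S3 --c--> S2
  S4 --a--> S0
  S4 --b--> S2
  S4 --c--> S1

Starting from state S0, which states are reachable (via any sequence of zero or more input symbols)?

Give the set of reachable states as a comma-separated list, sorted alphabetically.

Answer: S0, S1, S2, S3, S4

Derivation:
BFS from S0:
  visit S0: S0--a-->S2 (new), S0--b-->S1 (new), S0--c-->S4 (new)
  visit S2: S2--a-->S1 (seen), S2--b-->S1 (seen), S2--c-->S0 (seen)
  visit S1: S1--a-->S4 (seen), S1--b-->S2 (seen), S1--c-->S3 (new)
  visit S4: S4--a-->S0 (seen), S4--b-->S2 (seen), S4--c-->S1 (seen)
  visit S3: S3--a-->S2 (seen), S3--b-->S3 (seen), S3--c-->S2 (seen)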